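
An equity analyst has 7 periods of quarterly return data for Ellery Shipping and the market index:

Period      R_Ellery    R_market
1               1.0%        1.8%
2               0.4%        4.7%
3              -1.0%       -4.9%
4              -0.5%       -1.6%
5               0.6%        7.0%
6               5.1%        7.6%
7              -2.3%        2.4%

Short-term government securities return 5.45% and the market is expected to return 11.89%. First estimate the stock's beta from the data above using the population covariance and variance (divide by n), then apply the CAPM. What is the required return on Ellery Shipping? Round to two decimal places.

7.48%

Mean R_i = (1.0 + 0.4 − 1.0 − 0.5 + 0.6 + 5.1 − 2.3) / 7 = 0.4714%
Mean R_m = (1.8 + 4.7 − 4.9 − 1.6 + 7.0 + 7.6 + 2.4) / 7 = 2.4286%
Σ(R_i − R̄_i)(R_m − R̄_m) = 38.8057  ⇒  Cov = 38.8057 / 7 = 5.5437
Σ(R_m − R̄_m)² = 123.1343  ⇒  Var(R_m) = 123.1343 / 7 = 17.5906
β = Cov / Var(R_m) = 5.5437 / 17.5906 = 0.3152
MRP = 11.89% − 5.45% = 6.44%
E(R) = R_f + β × MRP = 5.45% + 0.3152 × 6.44% = 7.48%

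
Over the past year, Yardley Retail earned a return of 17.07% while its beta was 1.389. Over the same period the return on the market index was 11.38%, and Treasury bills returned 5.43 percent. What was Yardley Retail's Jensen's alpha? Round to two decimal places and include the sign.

Market excess return = 11.38% − 5.43% = 5.95%
CAPM benchmark = R_f + β(R_m − R_f) = 5.43% + 1.389 × 5.95% = 13.69455%
α = actual − benchmark = 17.07% − 13.69455% = +3.38%

+3.38%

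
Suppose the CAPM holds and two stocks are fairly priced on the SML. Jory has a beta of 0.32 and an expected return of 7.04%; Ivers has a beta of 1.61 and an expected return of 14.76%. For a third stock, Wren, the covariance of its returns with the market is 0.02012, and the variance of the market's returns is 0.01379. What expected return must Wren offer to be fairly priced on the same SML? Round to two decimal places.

13.86%

MRP = (14.76% − 7.04%) / (1.61 − 0.32) = 5.9845%
R_f = 7.04% − 0.32 × 5.9845% = 5.1250%
β_Wren = Cov / Var(R_m) = 0.02012 / 0.01379 = 1.4590
E(R_Wren) = R_f + β × MRP = 5.1250% + 1.4590 × 5.9845% = 13.86%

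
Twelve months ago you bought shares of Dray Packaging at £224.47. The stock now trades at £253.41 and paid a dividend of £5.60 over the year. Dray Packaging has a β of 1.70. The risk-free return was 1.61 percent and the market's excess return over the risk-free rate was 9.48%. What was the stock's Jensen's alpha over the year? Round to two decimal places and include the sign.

-2.34%

Realised HPR = (P1 + D1 − P0) / P0 = (253.41 + 5.60 − 224.47) / 224.47 = 34.54 / 224.47 = 15.3874%
CAPM required = R_f + β·MRP = 1.61% + 1.70 × 9.48% = 17.7260%
α = realised − required = 15.3874% − 17.7260% = -2.34%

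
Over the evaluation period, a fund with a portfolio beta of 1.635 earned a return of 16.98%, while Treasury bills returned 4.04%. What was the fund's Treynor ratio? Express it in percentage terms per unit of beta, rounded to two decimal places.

7.91%

Treynor = (R_P − R_f) / β_P = (16.98% − 4.04%) / 1.6350 = 12.94% / 1.6350 = 7.91%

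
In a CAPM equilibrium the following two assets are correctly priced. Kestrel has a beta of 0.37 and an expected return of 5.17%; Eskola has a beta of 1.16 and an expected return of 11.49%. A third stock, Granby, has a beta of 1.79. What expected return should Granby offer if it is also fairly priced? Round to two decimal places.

MRP (SML slope) = (11.49% − 5.17%) / (1.16 − 0.37) = 6.32% / 0.79 = 8.0000%
R_f (intercept) = 5.17% − 0.37 × 8.0000% = 2.2100%
E(R_Granby) = R_f + β × MRP = 2.2100% + 1.79 × 8.0000% = 16.53%

16.53%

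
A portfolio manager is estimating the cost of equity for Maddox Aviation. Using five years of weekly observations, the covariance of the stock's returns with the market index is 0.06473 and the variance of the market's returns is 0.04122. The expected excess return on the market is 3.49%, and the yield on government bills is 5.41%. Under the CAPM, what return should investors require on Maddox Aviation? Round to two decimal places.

β = Cov(R_i, R_m) / Var(R_m) = 0.06473 / 0.04122 = 1.5704
E(R) = R_f + β × MRP = 5.41% + 1.5704 × 3.49% = 10.89%

10.89%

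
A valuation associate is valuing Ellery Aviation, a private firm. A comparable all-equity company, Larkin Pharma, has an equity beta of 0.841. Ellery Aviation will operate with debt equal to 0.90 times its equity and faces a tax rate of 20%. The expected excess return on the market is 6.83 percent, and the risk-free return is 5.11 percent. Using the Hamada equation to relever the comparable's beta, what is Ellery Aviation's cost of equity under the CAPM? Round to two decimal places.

14.99%

β_L = β_U × [1 + (1 − t)(D/E)] = 0.841 × [1 + (1 − 0.20) × 0.90]
    = 0.841 × [1 + 0.80 × 0.90] = 0.841 × 1.7200 = 1.4465
E(R) = R_f + β_L × MRP = 5.11% + 1.4465 × 6.83% = 14.99%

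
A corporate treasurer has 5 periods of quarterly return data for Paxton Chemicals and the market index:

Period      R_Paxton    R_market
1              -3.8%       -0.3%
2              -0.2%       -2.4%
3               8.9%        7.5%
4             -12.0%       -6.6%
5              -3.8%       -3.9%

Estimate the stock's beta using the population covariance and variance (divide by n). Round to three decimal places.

Mean R_i = (-3.8 − 0.2 + 8.9 − 12.0 − 3.8) / 5 = -2.1800%
Mean R_m = (-0.3 − 2.4 + 7.5 − 6.6 − 3.9) / 5 = -1.1400%
Σ(R_i − R̄_i)(R_m − R̄_m) = 149.9640  ⇒  Cov = 149.9640 / 5 = 29.9928
Σ(R_m − R̄_m)² = 114.3720  ⇒  Var(R_m) = 114.3720 / 5 = 22.8744
β = Cov / Var(R_m) = 29.9928 / 22.8744 = 1.3112

1.311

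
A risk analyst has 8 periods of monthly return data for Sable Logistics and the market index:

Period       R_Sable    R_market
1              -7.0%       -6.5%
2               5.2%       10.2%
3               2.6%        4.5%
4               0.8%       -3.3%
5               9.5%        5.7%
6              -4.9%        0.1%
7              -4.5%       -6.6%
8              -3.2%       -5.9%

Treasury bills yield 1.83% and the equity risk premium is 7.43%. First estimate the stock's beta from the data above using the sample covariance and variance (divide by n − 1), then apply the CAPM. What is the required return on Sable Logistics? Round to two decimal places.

Mean R_i = (-7.0 + 5.2 + 2.6 + 0.8 + 9.5 − 4.9 − 4.5 − 3.2) / 8 = -0.1875%
Mean R_m = (-6.5 + 10.2 + 4.5 − 3.3 + 5.7 + 0.1 − 6.6 − 5.9) / 8 = -0.2250%
Σ(R_i − R̄_i)(R_m − R̄_m) = 209.5025  ⇒  Cov = 209.5025 / 7 = 29.9289
Σ(R_m − R̄_m)² = 287.8950  ⇒  Var(R_m) = 287.8950 / 7 = 41.1279
β = Cov / Var(R_m) = 29.9289 / 41.1279 = 0.7277
E(R) = R_f + β × MRP = 1.83% + 0.7277 × 7.43% = 7.24%

7.24%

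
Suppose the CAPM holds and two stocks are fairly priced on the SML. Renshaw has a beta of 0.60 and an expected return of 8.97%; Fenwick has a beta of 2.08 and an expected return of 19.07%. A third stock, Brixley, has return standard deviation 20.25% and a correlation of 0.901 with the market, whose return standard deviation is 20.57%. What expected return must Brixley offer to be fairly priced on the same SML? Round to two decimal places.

10.93%

MRP = (19.07% − 8.97%) / (2.08 − 0.60) = 6.8243%
R_f = 8.97% − 0.60 × 6.8243% = 4.8754%
β_Brixley = ρ·σ_i/σ_m = 0.901 × 20.25 / 20.57 = 0.8870
E(R_Brixley) = R_f + β × MRP = 4.8754% + 0.8870 × 6.8243% = 10.93%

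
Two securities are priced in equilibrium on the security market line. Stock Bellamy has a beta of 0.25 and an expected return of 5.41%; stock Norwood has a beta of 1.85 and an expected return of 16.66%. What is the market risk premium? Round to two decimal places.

7.03%

Both satisfy E(R) = R_f + β·MRP, so the slope of the SML is
MRP = (16.66% − 5.41%) / (1.85 − 0.25) = 11.25% / 1.60 = 7.0313%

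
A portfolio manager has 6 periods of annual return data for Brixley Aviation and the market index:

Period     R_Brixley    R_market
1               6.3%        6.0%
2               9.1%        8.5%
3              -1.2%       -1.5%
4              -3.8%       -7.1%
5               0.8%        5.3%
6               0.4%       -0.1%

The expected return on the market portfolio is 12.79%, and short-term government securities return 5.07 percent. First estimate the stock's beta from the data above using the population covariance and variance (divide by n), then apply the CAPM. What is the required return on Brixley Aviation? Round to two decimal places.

10.87%

Mean R_i = (6.3 + 9.1 − 1.2 − 3.8 + 0.8 + 0.4) / 6 = 1.9333%
Mean R_m = (6.0 + 8.5 − 1.5 − 7.1 + 5.3 − 0.1) / 6 = 1.8500%
Σ(R_i − R̄_i)(R_m − R̄_m) = 126.6700  ⇒  Cov = 126.6700 / 6 = 21.1117
Σ(R_m − R̄_m)² = 168.4750  ⇒  Var(R_m) = 168.4750 / 6 = 28.0792
β = Cov / Var(R_m) = 21.1117 / 28.0792 = 0.7519
MRP = 12.79% − 5.07% = 7.72%
E(R) = R_f + β × MRP = 5.07% + 0.7519 × 7.72% = 10.87%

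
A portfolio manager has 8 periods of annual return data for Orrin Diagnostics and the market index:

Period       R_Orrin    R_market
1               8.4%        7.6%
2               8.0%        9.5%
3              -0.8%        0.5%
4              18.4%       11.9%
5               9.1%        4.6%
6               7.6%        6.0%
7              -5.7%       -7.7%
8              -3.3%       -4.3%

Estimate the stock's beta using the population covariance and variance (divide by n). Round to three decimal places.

Mean R_i = (8.4 + 8.0 − 0.8 + 18.4 + 9.1 + 7.6 − 5.7 − 3.3) / 8 = 5.2125%
Mean R_m = (7.6 + 9.5 + 0.5 + 11.9 + 4.6 + 6.0 − 7.7 − 4.3) / 8 = 3.5125%
Σ(R_i − R̄_i)(R_m − R̄_m) = 357.4688  ⇒  Cov = 357.4688 / 8 = 44.6836
Σ(R_m − R̄_m)² = 326.1088  ⇒  Var(R_m) = 326.1088 / 8 = 40.7636
β = Cov / Var(R_m) = 44.6836 / 40.7636 = 1.0962

1.096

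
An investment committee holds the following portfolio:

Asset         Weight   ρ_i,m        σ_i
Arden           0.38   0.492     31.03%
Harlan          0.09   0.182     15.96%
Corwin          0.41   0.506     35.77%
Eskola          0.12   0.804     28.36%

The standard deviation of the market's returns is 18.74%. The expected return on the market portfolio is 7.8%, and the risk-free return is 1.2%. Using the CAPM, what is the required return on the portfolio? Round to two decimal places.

β_Arden = 0.492 × 31.03% / 18.74% = 0.8147
β_Harlan = 0.182 × 15.96% / 18.74% = 0.1550
β_Corwin = 0.506 × 35.77% / 18.74% = 0.9658
β_Eskola = 0.804 × 28.36% / 18.74% = 1.2167
β_P = Σ w_i β_i = 0.38×0.8147 + 0.09×0.1550 + 0.41×0.9658 + 0.12×1.2167 = 0.8655
MRP = 7.8% − 1.2% = 6.60%
E(R_P) = R_f + β_P × MRP = 1.2% + 0.8655 × 6.6% = 6.91%

6.91%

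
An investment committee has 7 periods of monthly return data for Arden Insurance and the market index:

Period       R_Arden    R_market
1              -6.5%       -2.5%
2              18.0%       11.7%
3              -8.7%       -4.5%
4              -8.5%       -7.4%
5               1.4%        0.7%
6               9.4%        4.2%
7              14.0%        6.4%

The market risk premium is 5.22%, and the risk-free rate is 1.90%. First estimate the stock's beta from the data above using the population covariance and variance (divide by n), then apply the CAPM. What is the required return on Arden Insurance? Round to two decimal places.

Mean R_i = (-6.5 + 18.0 − 8.7 − 8.5 + 1.4 + 9.4 + 14.0) / 7 = 2.7286%
Mean R_m = (-2.5 + 11.7 − 4.5 − 7.4 + 0.7 + 4.2 + 6.4) / 7 = 1.2286%
Σ(R_i − R̄_i)(R_m − R̄_m) = 435.4943  ⇒  Cov = 435.4943 / 7 = 62.2135
Σ(R_m − R̄_m)² = 266.6743  ⇒  Var(R_m) = 266.6743 / 7 = 38.0963
β = Cov / Var(R_m) = 62.2135 / 38.0963 = 1.6331
E(R) = R_f + β × MRP = 1.90% + 1.6331 × 5.22% = 10.42%

10.42%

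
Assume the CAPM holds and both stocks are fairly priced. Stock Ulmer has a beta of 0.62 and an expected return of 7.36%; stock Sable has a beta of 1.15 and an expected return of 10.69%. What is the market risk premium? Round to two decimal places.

6.28%

Both satisfy E(R) = R_f + β·MRP, so the slope of the SML is
MRP = (10.69% − 7.36%) / (1.15 − 0.62) = 3.33% / 0.53 = 6.2830%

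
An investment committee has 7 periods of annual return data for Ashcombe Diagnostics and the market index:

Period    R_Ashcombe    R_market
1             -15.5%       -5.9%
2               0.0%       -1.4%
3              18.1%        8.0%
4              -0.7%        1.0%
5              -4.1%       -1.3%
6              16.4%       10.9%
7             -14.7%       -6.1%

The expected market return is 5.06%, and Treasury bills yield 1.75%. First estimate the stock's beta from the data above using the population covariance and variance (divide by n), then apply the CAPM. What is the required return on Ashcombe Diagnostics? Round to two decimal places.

Mean R_i = (-15.5 + 0.0 + 18.1 − 0.7 − 4.1 + 16.4 − 14.7) / 7 = -0.0714%
Mean R_m = (-5.9 − 1.4 + 8.0 + 1.0 − 1.3 + 10.9 − 6.1) / 7 = 0.7429%
Σ(R_i − R̄_i)(R_m − R̄_m) = 509.6814  ⇒  Cov = 509.6814 / 7 = 72.8116
Σ(R_m − R̄_m)² = 255.6171  ⇒  Var(R_m) = 255.6171 / 7 = 36.5167
β = Cov / Var(R_m) = 72.8116 / 36.5167 = 1.9939
MRP = 5.06% − 1.75% = 3.31%
E(R) = R_f + β × MRP = 1.75% + 1.9939 × 3.31% = 8.35%

8.35%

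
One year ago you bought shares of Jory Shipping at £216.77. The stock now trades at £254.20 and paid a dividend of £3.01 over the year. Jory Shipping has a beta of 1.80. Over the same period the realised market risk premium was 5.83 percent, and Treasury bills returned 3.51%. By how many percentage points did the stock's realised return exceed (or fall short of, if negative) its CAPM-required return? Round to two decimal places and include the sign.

Realised HPR = (P1 + D1 − P0) / P0 = (254.20 + 3.01 − 216.77) / 216.77 = 40.44 / 216.77 = 18.6557%
CAPM required = R_f + β·MRP = 3.51% + 1.80 × 5.83% = 14.0040%
α = realised − required = 18.6557% − 14.0040% = +4.65%

+4.65%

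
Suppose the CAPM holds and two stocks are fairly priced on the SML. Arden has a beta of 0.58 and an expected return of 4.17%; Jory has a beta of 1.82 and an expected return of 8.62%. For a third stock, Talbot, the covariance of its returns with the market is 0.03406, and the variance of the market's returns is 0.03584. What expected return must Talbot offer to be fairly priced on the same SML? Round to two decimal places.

5.50%

MRP = (8.62% − 4.17%) / (1.82 − 0.58) = 3.5887%
R_f = 4.17% − 0.58 × 3.5887% = 2.0886%
β_Talbot = Cov / Var(R_m) = 0.03406 / 0.03584 = 0.9503
E(R_Talbot) = R_f + β × MRP = 2.0886% + 0.9503 × 3.5887% = 5.50%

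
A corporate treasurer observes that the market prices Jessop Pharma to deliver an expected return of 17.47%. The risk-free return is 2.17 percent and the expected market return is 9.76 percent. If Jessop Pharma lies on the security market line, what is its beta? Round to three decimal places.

MRP = 9.76% − 2.17% = 7.59%
β = (E(R) − R_f) / MRP = (17.47% − 2.17%) / 7.59% = 15.30% / 7.59% = 2.016

2.016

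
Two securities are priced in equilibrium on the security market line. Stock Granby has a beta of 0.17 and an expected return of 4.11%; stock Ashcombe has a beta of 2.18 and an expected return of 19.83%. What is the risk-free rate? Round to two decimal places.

Both satisfy E(R) = R_f + β·MRP, so the slope of the SML is
MRP = (19.83% − 4.11%) / (2.18 − 0.17) = 15.72% / 2.01 = 7.8209%
R_f = E(R_Granby) − β_Granby·MRP = 4.11% − 0.17 × 7.8209% = 2.7804%

2.78%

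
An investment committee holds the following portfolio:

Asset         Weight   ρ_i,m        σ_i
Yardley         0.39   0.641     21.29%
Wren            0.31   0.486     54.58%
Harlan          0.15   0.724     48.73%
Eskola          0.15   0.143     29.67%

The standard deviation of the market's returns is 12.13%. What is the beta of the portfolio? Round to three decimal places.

1.605

β_Yardley = 0.641 × 21.29% / 12.13% = 1.1251
β_Wren = 0.486 × 54.58% / 12.13% = 2.1868
β_Harlan = 0.724 × 48.73% / 12.13% = 2.9085
β_Eskola = 0.143 × 29.67% / 12.13% = 0.3498
β_P = Σ w_i β_i = 0.39×1.1251 + 0.31×2.1868 + 0.15×2.9085 + 0.15×0.3498 = 1.6054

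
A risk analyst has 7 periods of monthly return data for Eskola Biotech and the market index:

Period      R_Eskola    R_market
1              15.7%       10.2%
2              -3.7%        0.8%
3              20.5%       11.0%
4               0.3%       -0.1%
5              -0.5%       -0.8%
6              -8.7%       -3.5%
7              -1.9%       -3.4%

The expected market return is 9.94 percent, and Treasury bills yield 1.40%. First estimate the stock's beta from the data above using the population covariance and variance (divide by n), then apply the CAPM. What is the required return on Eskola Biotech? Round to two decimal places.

Mean R_i = (15.7 − 3.7 + 20.5 + 0.3 − 0.5 − 8.7 − 1.9) / 7 = 3.1000%
Mean R_m = (10.2 + 0.8 + 11.0 − 0.1 − 0.8 − 3.5 − 3.4) / 7 = 2.0286%
Σ(R_i − R̄_i)(R_m − R̄_m) = 375.9400  ⇒  Cov = 375.9400 / 7 = 53.7057
Σ(R_m − R̄_m)² = 221.3343  ⇒  Var(R_m) = 221.3343 / 7 = 31.6192
β = Cov / Var(R_m) = 53.7057 / 31.6192 = 1.6985
MRP = 9.94% − 1.40% = 8.54%
E(R) = R_f + β × MRP = 1.40% + 1.6985 × 8.54% = 15.91%

15.91%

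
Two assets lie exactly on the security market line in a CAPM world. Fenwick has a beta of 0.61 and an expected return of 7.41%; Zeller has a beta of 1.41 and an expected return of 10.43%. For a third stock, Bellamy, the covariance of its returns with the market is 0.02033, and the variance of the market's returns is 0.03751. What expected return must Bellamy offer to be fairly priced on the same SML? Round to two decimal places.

7.15%

MRP = (10.43% − 7.41%) / (1.41 − 0.61) = 3.7750%
R_f = 7.41% − 0.61 × 3.7750% = 5.1073%
β_Bellamy = Cov / Var(R_m) = 0.02033 / 0.03751 = 0.5420
E(R_Bellamy) = R_f + β × MRP = 5.1073% + 0.5420 × 3.7750% = 7.15%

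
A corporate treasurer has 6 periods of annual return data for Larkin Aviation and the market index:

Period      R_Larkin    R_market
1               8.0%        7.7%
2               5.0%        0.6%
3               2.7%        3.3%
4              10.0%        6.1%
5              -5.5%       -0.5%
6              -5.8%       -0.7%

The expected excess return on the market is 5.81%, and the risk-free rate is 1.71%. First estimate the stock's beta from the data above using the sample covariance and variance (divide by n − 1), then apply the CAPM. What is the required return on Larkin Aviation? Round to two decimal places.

Mean R_i = (8.0 + 5.0 + 2.7 + 10.0 − 5.5 − 5.8) / 6 = 2.4000%
Mean R_m = (7.7 + 0.6 + 3.3 + 6.1 − 0.5 − 0.7) / 6 = 2.7500%
Σ(R_i − R̄_i)(R_m − R̄_m) = 101.7200  ⇒  Cov = 101.7200 / 5 = 20.3440
Σ(R_m − R̄_m)² = 63.1150  ⇒  Var(R_m) = 63.1150 / 5 = 12.6230
β = Cov / Var(R_m) = 20.3440 / 12.6230 = 1.6117
E(R) = R_f + β × MRP = 1.71% + 1.6117 × 5.81% = 11.07%

11.07%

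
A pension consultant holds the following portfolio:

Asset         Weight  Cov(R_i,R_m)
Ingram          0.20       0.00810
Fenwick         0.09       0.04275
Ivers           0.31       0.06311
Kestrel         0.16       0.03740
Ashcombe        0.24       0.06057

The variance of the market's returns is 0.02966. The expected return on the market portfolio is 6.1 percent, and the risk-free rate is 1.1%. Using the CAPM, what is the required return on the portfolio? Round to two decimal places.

β_Ingram = 0.00810 / 0.02966 = 0.2731
β_Fenwick = 0.04275 / 0.02966 = 1.4413
β_Ivers = 0.06311 / 0.02966 = 2.1278
β_Kestrel = 0.03740 / 0.02966 = 1.2610
β_Ashcombe = 0.06057 / 0.02966 = 2.0421
β_P = Σ w_i β_i = 0.20×0.2731 + 0.09×1.4413 + 0.31×2.1278 + 0.16×1.2610 + 0.24×2.0421 = 1.5358
MRP = 6.1% − 1.1% = 5.00%
E(R_P) = R_f + β_P × MRP = 1.1% + 1.5358 × 5.0% = 8.78%

8.78%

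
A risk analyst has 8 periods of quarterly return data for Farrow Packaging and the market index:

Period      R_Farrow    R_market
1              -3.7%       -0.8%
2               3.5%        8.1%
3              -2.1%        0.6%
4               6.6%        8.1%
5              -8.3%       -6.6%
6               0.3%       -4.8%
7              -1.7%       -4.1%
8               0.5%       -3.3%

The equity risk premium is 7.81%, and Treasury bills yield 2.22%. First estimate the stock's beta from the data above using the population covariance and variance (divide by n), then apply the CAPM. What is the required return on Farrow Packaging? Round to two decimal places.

Mean R_i = (-3.7 + 3.5 − 2.1 + 6.6 − 8.3 + 0.3 − 1.7 + 0.5) / 8 = -0.6125%
Mean R_m = (-0.8 + 8.1 + 0.6 + 8.1 − 6.6 − 4.8 − 4.1 − 3.3) / 8 = -0.3500%
Σ(R_i − R̄_i)(R_m − R̄_m) = 140.4550  ⇒  Cov = 140.4550 / 8 = 17.5569
Σ(R_m − R̄_m)² = 225.5400  ⇒  Var(R_m) = 225.5400 / 8 = 28.1925
β = Cov / Var(R_m) = 17.5569 / 28.1925 = 0.6228
E(R) = R_f + β × MRP = 2.22% + 0.6228 × 7.81% = 7.08%

7.08%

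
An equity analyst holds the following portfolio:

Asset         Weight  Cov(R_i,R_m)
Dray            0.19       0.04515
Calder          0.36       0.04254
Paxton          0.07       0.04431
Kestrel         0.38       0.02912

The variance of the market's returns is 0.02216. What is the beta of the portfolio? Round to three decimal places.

1.718

β_Dray = 0.04515 / 0.02216 = 2.0375
β_Calder = 0.04254 / 0.02216 = 1.9197
β_Paxton = 0.04431 / 0.02216 = 1.9995
β_Kestrel = 0.02912 / 0.02216 = 1.3141
β_P = Σ w_i β_i = 0.19×2.0375 + 0.36×1.9197 + 0.07×1.9995 + 0.38×1.3141 = 1.7175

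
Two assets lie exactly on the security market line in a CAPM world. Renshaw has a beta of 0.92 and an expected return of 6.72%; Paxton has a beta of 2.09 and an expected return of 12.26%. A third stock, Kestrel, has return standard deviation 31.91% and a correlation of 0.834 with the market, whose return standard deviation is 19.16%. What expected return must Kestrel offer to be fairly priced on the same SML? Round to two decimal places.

8.94%

MRP = (12.26% − 6.72%) / (2.09 − 0.92) = 4.7350%
R_f = 6.72% − 0.92 × 4.7350% = 2.3638%
β_Kestrel = ρ·σ_i/σ_m = 0.834 × 31.91 / 19.16 = 1.3890
E(R_Kestrel) = R_f + β × MRP = 2.3638% + 1.3890 × 4.7350% = 8.94%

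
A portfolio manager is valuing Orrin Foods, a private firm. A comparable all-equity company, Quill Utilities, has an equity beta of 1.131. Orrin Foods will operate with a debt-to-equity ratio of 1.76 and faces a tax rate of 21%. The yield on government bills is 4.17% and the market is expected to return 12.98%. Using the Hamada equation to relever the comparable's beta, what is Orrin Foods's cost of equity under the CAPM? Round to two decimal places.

27.99%

β_L = β_U × [1 + (1 − t)(D/E)] = 1.131 × [1 + (1 − 0.21) × 1.76]
    = 1.131 × [1 + 0.79 × 1.76] = 1.131 × 2.3904 = 2.7035
MRP = 12.98% − 4.17% = 8.81%
E(R) = R_f + β_L × MRP = 4.17% + 2.7035 × 8.81% = 27.99%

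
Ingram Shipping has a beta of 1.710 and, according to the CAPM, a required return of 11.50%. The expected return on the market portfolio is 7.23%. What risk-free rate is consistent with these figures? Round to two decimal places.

1.22%

E(R) = R_f + β(E(R_m) − R_f) = R_f(1 − β) + β·E(R_m)
11.50% = R_f × (1 − 1.710) + 1.710 × 7.23%
11.50% = R_f × -0.710 + 12.36330%
R_f = (11.50% − 12.36330%) / -0.710 = 1.22%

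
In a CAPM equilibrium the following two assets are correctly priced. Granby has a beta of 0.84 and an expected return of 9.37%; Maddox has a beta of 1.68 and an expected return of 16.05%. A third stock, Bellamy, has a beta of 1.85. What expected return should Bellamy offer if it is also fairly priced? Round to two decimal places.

MRP (SML slope) = (16.05% − 9.37%) / (1.68 − 0.84) = 6.68% / 0.84 = 7.9524%
R_f (intercept) = 9.37% − 0.84 × 7.9524% = 2.6900%
E(R_Bellamy) = R_f + β × MRP = 2.6900% + 1.85 × 7.9524% = 17.40%

17.40%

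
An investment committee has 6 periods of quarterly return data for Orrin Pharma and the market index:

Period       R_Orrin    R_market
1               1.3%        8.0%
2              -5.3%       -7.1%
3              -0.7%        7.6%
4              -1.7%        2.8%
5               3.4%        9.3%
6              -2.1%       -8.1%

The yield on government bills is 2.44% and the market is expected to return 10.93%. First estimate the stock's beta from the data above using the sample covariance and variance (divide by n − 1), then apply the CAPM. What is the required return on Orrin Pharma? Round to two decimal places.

5.14%

Mean R_i = (1.3 − 5.3 − 0.7 − 1.7 + 3.4 − 2.1) / 6 = -0.8500%
Mean R_m = (8.0 − 7.1 + 7.6 + 2.8 + 9.3 − 8.1) / 6 = 2.0833%
Σ(R_i − R̄_i)(R_m − R̄_m) = 97.2050  ⇒  Cov = 97.2050 / 5 = 19.4410
Σ(R_m − R̄_m)² = 306.0683  ⇒  Var(R_m) = 306.0683 / 5 = 61.2137
β = Cov / Var(R_m) = 19.4410 / 61.2137 = 0.3176
MRP = 10.93% − 2.44% = 8.49%
E(R) = R_f + β × MRP = 2.44% + 0.3176 × 8.49% = 5.14%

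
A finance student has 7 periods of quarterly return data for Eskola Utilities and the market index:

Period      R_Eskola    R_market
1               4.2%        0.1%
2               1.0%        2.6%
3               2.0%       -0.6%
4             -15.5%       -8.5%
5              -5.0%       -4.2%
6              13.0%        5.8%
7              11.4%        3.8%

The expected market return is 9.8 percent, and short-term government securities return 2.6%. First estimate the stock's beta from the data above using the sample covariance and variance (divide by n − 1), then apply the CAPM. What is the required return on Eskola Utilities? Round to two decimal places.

Mean R_i = (4.2 + 1.0 + 2.0 − 15.5 − 5.0 + 13.0 + 11.4) / 7 = 1.5857%
Mean R_m = (0.1 + 2.6 − 0.6 − 8.5 − 4.2 + 5.8 + 3.8) / 7 = -0.1429%
Σ(R_i − R̄_i)(R_m − R̄_m) = 274.8757  ⇒  Cov = 274.8757 / 6 = 45.8126
Σ(R_m − R̄_m)² = 144.9571  ⇒  Var(R_m) = 144.9571 / 6 = 24.1595
β = Cov / Var(R_m) = 45.8126 / 24.1595 = 1.8963
MRP = 9.8% − 2.6% = 7.20%
E(R) = R_f + β × MRP = 2.6% + 1.8963 × 7.2% = 16.25%

16.25%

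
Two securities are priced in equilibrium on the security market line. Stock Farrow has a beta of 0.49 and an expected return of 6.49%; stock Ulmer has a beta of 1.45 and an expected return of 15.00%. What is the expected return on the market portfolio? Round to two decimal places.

Both satisfy E(R) = R_f + β·MRP, so the slope of the SML is
MRP = (15.00% − 6.49%) / (1.45 − 0.49) = 8.51% / 0.96 = 8.8646%
R_f = E(R_Farrow) − β_Farrow·MRP = 6.49% − 0.49 × 8.8646% = 2.1463%
E(R_m) = R_f + MRP = 2.1463% + 8.8646% = 11.01%

11.01%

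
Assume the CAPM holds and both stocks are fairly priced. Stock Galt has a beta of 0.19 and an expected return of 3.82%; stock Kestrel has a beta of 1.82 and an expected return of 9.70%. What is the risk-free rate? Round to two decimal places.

Both satisfy E(R) = R_f + β·MRP, so the slope of the SML is
MRP = (9.70% − 3.82%) / (1.82 − 0.19) = 5.88% / 1.63 = 3.6074%
R_f = E(R_Galt) − β_Galt·MRP = 3.82% − 0.19 × 3.6074% = 3.1346%

3.13%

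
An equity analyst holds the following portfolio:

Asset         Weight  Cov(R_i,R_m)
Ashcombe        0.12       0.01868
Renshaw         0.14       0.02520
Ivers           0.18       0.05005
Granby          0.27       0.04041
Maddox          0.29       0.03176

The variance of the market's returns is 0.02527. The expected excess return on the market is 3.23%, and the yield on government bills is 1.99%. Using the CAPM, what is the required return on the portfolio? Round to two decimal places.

6.45%

β_Ashcombe = 0.01868 / 0.02527 = 0.7392
β_Renshaw = 0.02520 / 0.02527 = 0.9972
β_Ivers = 0.05005 / 0.02527 = 1.9806
β_Granby = 0.04041 / 0.02527 = 1.5991
β_Maddox = 0.03176 / 0.02527 = 1.2568
β_P = Σ w_i β_i = 0.12×0.7392 + 0.14×0.9972 + 0.18×1.9806 + 0.27×1.5991 + 0.29×1.2568 = 1.3810
E(R_P) = R_f + β_P × MRP = 1.99% + 1.3810 × 3.23% = 6.45%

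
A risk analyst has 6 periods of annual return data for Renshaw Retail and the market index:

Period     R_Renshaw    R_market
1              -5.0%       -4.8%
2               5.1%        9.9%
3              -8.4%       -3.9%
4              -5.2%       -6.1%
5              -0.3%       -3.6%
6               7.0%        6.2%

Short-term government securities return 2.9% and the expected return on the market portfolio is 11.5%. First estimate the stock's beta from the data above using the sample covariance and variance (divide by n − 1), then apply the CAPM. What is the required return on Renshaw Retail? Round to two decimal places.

Mean R_i = (-5.0 + 5.1 − 8.4 − 5.2 − 0.3 + 7.0) / 6 = -1.1333%
Mean R_m = (-4.8 + 9.9 − 3.9 − 6.1 − 3.6 + 6.2) / 6 = -0.3833%
Σ(R_i − R̄_i)(R_m − R̄_m) = 180.8433  ⇒  Cov = 180.8433 / 5 = 36.1687
Σ(R_m − R̄_m)² = 223.9883  ⇒  Var(R_m) = 223.9883 / 5 = 44.7977
β = Cov / Var(R_m) = 36.1687 / 44.7977 = 0.8074
MRP = 11.5% − 2.9% = 8.60%
E(R) = R_f + β × MRP = 2.9% + 0.8074 × 8.6% = 9.84%

9.84%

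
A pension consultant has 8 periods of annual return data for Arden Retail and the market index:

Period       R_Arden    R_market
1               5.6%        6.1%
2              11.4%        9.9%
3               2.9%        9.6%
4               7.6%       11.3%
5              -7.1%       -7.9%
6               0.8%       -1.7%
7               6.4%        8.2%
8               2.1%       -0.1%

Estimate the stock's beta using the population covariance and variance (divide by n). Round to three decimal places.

Mean R_i = (5.6 + 11.4 + 2.9 + 7.6 − 7.1 + 0.8 + 6.4 + 2.1) / 8 = 3.7125%
Mean R_m = (6.1 + 9.9 + 9.6 + 11.3 − 7.9 − 1.7 + 8.2 − 0.1) / 8 = 4.4250%
Σ(R_i − R̄_i)(R_m − R̄_m) = 236.3175  ⇒  Cov = 236.3175 / 8 = 29.5397
Σ(R_m − R̄_m)² = 330.9750  ⇒  Var(R_m) = 330.9750 / 8 = 41.3719
β = Cov / Var(R_m) = 29.5397 / 41.3719 = 0.7140

0.714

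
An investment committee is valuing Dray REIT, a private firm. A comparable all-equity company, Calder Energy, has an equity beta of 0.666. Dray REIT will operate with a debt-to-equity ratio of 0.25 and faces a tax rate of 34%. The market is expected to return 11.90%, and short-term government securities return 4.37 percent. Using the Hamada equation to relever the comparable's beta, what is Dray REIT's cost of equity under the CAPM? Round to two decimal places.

10.21%

β_L = β_U × [1 + (1 − t)(D/E)] = 0.666 × [1 + (1 − 0.34) × 0.25]
    = 0.666 × [1 + 0.66 × 0.25] = 0.666 × 1.1650 = 0.7759
MRP = 11.90% − 4.37% = 7.53%
E(R) = R_f + β_L × MRP = 4.37% + 0.7759 × 7.53% = 10.21%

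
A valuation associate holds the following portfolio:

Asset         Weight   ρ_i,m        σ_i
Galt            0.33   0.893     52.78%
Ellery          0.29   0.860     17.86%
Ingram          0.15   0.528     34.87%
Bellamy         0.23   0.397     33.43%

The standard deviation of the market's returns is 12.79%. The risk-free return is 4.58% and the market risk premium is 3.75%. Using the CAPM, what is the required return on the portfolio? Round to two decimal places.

12.15%

β_Galt = 0.893 × 52.78% / 12.79% = 3.6851
β_Ellery = 0.860 × 17.86% / 12.79% = 1.2009
β_Ingram = 0.528 × 34.87% / 12.79% = 1.4395
β_Bellamy = 0.397 × 33.43% / 12.79% = 1.0377
β_P = Σ w_i β_i = 0.33×3.6851 + 0.29×1.2009 + 0.15×1.4395 + 0.23×1.0377 = 2.0189
E(R_P) = R_f + β_P × MRP = 4.58% + 2.0189 × 3.75% = 12.15%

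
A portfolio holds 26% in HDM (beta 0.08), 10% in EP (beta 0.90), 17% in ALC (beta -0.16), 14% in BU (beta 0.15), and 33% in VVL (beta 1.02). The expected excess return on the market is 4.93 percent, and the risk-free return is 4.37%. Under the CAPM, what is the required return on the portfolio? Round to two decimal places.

β_P = Σ w_i β_i = 0.26×0.08 + 0.10×0.90 + 0.17×-0.16 + 0.14×0.15 + 0.33×1.02 = 0.4412
E(R_P) = R_f + β_P × MRP = 4.37% + 0.4412 × 4.93% = 6.55%

6.55%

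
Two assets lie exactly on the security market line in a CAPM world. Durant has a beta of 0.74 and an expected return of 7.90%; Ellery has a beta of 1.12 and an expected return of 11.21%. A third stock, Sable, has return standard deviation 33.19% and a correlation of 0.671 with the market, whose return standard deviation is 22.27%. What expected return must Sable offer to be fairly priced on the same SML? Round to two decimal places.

MRP = (11.21% − 7.90%) / (1.12 − 0.74) = 8.7105%
R_f = 7.90% − 0.74 × 8.7105% = 1.4542%
β_Sable = ρ·σ_i/σ_m = 0.671 × 33.19 / 22.27 = 1.0000
E(R_Sable) = R_f + β × MRP = 1.4542% + 1.0000 × 8.7105% = 10.16%

10.16%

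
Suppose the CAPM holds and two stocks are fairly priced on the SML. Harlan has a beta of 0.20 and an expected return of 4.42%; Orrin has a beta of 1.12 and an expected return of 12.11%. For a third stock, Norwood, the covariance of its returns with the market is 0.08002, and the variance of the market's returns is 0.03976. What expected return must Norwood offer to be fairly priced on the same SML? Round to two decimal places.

MRP = (12.11% − 4.42%) / (1.12 − 0.20) = 8.3587%
R_f = 4.42% − 0.20 × 8.3587% = 2.7483%
β_Norwood = Cov / Var(R_m) = 0.08002 / 0.03976 = 2.0126
E(R_Norwood) = R_f + β × MRP = 2.7483% + 2.0126 × 8.3587% = 19.57%

19.57%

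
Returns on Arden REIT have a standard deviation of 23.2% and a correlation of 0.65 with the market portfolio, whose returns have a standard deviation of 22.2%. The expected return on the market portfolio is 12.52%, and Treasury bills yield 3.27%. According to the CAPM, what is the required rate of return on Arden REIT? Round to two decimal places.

9.55%

β = ρ × σ_i / σ_m = 0.65 × 23.2% / 22.2% = 0.6793
MRP = 12.52% − 3.27% = 9.25%
E(R) = 3.27% + 0.6793 × 9.25% = 9.55%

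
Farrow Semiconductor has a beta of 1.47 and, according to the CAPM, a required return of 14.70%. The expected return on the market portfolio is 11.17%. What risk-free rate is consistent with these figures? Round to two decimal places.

3.66%

E(R) = R_f + β(E(R_m) − R_f) = R_f(1 − β) + β·E(R_m)
14.70% = R_f × (1 − 1.47) + 1.47 × 11.17%
14.70% = R_f × -0.47 + 16.4199%
R_f = (14.70% − 16.4199%) / -0.47 = 3.66%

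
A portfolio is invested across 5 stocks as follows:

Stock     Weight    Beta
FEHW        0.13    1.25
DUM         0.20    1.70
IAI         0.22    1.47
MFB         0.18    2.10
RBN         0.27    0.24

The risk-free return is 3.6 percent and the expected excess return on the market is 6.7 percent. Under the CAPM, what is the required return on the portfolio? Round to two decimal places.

12.10%

β_P = Σ w_i β_i = 0.13×1.25 + 0.20×1.70 + 0.22×1.47 + 0.18×2.10 + 0.27×0.24 = 1.2687
E(R_P) = R_f + β_P × MRP = 3.6% + 1.2687 × 6.7% = 12.10%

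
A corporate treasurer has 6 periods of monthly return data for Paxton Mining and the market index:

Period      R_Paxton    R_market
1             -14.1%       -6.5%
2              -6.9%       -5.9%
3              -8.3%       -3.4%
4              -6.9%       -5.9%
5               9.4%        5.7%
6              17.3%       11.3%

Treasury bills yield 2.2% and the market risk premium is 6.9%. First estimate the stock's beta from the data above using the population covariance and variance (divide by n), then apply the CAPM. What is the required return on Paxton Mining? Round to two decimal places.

13.12%

Mean R_i = (-14.1 − 6.9 − 8.3 − 6.9 + 9.4 + 17.3) / 6 = -1.5833%
Mean R_m = (-6.5 − 5.9 − 3.4 − 5.9 + 5.7 + 11.3) / 6 = -0.7833%
Σ(R_i − R̄_i)(R_m − R̄_m) = 442.9183  ⇒  Cov = 442.9183 / 6 = 73.8197
Σ(R_m − R̄_m)² = 279.9283  ⇒  Var(R_m) = 279.9283 / 6 = 46.6547
β = Cov / Var(R_m) = 73.8197 / 46.6547 = 1.5823
E(R) = R_f + β × MRP = 2.2% + 1.5823 × 6.9% = 13.12%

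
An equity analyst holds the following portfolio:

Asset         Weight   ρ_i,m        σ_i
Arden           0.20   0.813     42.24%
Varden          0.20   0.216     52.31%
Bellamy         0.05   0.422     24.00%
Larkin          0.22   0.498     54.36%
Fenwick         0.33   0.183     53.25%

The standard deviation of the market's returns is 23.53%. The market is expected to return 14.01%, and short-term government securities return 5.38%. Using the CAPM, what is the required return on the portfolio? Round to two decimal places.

β_Arden = 0.813 × 42.24% / 23.53% = 1.4595
β_Varden = 0.216 × 52.31% / 23.53% = 0.4802
β_Bellamy = 0.422 × 24.00% / 23.53% = 0.4304
β_Larkin = 0.498 × 54.36% / 23.53% = 1.1505
β_Fenwick = 0.183 × 53.25% / 23.53% = 0.4141
β_P = Σ w_i β_i = 0.20×1.4595 + 0.20×0.4802 + 0.05×0.4304 + 0.22×1.1505 + 0.33×0.4141 = 0.7992
MRP = 14.01% − 5.38% = 8.63%
E(R_P) = R_f + β_P × MRP = 5.38% + 0.7992 × 8.63% = 12.28%

12.28%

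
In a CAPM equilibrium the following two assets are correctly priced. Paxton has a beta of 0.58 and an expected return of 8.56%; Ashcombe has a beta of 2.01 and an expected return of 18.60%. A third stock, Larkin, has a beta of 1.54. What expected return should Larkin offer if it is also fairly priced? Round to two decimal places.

MRP (SML slope) = (18.60% − 8.56%) / (2.01 − 0.58) = 10.04% / 1.43 = 7.0210%
R_f (intercept) = 8.56% − 0.58 × 7.0210% = 4.4878%
E(R_Larkin) = R_f + β × MRP = 4.4878% + 1.54 × 7.0210% = 15.30%

15.30%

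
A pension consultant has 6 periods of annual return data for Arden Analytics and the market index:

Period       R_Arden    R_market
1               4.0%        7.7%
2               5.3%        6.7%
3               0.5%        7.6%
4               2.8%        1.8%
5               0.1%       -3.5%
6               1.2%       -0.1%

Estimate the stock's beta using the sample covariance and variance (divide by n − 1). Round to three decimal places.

Mean R_i = (4.0 + 5.3 + 0.5 + 2.8 + 0.1 + 1.2) / 6 = 2.3167%
Mean R_m = (7.7 + 6.7 + 7.6 + 1.8 − 3.5 − 0.1) / 6 = 3.3667%
Σ(R_i − R̄_i)(R_m − R̄_m) = 27.8833  ⇒  Cov = 27.8833 / 5 = 5.5767
Σ(R_m − R̄_m)² = 109.4333  ⇒  Var(R_m) = 109.4333 / 5 = 21.8867
β = Cov / Var(R_m) = 5.5767 / 21.8867 = 0.2548

0.255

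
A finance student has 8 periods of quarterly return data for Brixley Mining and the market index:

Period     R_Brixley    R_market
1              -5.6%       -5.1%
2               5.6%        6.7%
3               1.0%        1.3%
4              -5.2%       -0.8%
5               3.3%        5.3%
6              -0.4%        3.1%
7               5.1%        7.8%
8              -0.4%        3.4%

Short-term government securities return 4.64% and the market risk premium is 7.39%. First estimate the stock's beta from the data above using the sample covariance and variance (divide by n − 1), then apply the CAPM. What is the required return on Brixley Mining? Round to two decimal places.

11.59%

Mean R_i = (-5.6 + 5.6 + 1.0 − 5.2 + 3.3 − 0.4 + 5.1 − 0.4) / 8 = 0.4250%
Mean R_m = (-5.1 + 6.7 + 1.3 − 0.8 + 5.3 + 3.1 + 7.8 + 3.4) / 8 = 2.7125%
Σ(R_i − R̄_i)(R_m − R̄_m) = 116.9875  ⇒  Cov = 116.9875 / 7 = 16.7125
Σ(R_m − R̄_m)² = 124.4688  ⇒  Var(R_m) = 124.4688 / 7 = 17.7813
β = Cov / Var(R_m) = 16.7125 / 17.7813 = 0.9399
E(R) = R_f + β × MRP = 4.64% + 0.9399 × 7.39% = 11.59%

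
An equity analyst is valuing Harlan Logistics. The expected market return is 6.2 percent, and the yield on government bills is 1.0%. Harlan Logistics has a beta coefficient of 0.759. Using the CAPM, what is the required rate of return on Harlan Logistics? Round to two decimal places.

Market risk premium = E(R_m) − R_f = 6.2% − 1.0% = 5.20%
E(R) = R_f + β × MRP = 1.0% + 0.759 × 5.2% = 4.95%

4.95%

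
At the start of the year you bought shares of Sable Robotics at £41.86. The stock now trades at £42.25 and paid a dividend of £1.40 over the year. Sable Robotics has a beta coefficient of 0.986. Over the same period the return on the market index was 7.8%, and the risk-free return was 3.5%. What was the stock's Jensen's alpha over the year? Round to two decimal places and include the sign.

-3.46%

Realised HPR = (P1 + D1 − P0) / P0 = (42.25 + 1.40 − 41.86) / 41.86 = 1.79 / 41.86 = 4.2762%
MRP = 7.8% − 3.5% = 4.30%
CAPM required = R_f + β·MRP = 3.5% + 0.986 × 4.3% = 7.7398%
α = realised − required = 4.2762% − 7.7398% = -3.46%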